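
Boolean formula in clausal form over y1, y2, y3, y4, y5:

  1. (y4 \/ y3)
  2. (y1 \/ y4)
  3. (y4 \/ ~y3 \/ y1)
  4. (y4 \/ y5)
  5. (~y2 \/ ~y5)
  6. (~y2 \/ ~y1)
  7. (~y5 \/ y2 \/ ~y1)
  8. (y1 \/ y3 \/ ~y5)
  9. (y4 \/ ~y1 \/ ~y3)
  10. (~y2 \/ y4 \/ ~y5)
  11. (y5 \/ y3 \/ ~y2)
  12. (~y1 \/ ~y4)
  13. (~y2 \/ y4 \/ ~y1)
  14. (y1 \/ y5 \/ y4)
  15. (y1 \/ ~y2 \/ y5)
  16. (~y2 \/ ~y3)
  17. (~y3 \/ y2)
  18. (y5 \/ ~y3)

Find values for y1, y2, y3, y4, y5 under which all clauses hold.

y1 = F, y2 = F, y3 = F, y4 = T, y5 = F

Try y1 = False.
  then y4 is forced to True.
Set y2 = False and propagate.
  then y3 is forced to False.
  then y5 is forced to False.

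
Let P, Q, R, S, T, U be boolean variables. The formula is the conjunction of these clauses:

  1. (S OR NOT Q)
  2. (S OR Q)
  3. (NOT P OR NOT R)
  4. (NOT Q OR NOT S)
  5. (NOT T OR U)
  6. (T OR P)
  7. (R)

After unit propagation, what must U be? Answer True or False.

(R) is a unit clause: R = True.
In (NOT R OR NOT P), NOT R is now false; NOT P must hold, so P = False.
From (T OR P) and P = False: T = True.
In (U OR NOT T), NOT T is now false; U must hold, so U = True.

True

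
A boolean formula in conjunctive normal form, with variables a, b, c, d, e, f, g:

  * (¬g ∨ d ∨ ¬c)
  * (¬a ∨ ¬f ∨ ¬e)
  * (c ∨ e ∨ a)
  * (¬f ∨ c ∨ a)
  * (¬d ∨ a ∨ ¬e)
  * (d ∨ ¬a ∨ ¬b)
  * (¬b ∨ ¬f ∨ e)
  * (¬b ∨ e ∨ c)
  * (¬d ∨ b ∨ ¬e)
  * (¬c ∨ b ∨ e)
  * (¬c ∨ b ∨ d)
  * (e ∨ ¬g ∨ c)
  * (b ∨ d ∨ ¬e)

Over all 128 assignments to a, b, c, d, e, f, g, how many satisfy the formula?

17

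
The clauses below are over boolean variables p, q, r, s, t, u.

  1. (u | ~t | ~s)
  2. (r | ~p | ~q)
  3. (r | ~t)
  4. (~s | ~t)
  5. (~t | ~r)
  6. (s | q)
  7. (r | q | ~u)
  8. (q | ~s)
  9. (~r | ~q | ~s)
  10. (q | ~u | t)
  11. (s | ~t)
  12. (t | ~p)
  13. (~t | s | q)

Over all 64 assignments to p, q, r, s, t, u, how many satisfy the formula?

Satisfying assignments:
  p=F q=T r=F s=F t=F u=F
  p=F q=T r=F s=F t=F u=T
  p=F q=T r=F s=T t=F u=F
  p=F q=T r=F s=T t=F u=T
  p=F q=T r=T s=F t=F u=F
  p=F q=T r=T s=F t=F u=T
Count: 6.

6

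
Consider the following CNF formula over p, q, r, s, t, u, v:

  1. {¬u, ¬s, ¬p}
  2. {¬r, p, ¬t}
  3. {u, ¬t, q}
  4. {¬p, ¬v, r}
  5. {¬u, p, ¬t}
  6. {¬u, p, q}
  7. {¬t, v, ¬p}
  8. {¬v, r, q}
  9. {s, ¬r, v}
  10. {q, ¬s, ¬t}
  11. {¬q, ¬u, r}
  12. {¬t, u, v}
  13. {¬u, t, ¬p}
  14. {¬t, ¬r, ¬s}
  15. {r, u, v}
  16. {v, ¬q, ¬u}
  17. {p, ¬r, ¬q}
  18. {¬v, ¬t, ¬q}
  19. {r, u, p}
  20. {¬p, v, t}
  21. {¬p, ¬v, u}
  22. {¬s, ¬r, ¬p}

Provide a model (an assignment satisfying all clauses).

Try p = False.
For the remaining variables, q = False, r = True, s = True, t = False, u = False, v = True works.

p=False, q=False, r=True, s=True, t=False, u=False, v=True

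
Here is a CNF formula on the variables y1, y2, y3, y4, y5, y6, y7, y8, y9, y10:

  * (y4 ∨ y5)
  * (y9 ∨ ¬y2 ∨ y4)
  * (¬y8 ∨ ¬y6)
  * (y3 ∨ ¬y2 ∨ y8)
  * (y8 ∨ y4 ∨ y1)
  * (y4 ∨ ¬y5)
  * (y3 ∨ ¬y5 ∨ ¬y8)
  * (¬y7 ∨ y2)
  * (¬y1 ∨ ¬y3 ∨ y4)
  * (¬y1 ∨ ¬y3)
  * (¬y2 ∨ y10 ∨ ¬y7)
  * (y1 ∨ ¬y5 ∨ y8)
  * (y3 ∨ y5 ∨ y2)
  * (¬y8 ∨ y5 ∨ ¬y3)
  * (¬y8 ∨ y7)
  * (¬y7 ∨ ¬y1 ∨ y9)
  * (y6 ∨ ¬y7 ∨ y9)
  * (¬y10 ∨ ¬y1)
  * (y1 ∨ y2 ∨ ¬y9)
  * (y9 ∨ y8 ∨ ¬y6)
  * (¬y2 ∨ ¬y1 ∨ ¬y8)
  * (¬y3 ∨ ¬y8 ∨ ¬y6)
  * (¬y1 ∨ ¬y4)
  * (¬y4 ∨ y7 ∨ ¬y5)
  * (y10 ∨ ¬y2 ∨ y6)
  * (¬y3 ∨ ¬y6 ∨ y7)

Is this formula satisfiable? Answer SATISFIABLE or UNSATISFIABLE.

Set y1 = False and propagate.
The remaining clauses are satisfied by y2 = True, y3 = True, y4 = True, y5 = False, y6 = False, y7 = False, y8 = False, y9 = False, y10 = True.
So y1=0, y2=1, y3=1, y4=1, y5=0, y6=0, y7=0, y8=0, y9=0, y10=1 is a satisfying assignment.

SATISFIABLE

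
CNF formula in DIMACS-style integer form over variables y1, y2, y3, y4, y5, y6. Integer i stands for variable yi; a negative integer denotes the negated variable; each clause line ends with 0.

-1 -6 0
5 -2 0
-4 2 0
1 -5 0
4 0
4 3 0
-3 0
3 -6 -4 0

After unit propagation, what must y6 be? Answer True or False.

Unit clause (y4) sets y4 = True.
(NOT y4 OR y2) with y4 = True leaves only y2, so y2 = True.
(NOT y2 OR y5): since y2 = True, the clause reduces to (y5). y5 = True.
From (NOT y5 OR y1) and y5 = True: y1 = True.
(NOT y1 OR NOT y6): since y1 = True, the clause reduces to (NOT y6). y6 = False.

False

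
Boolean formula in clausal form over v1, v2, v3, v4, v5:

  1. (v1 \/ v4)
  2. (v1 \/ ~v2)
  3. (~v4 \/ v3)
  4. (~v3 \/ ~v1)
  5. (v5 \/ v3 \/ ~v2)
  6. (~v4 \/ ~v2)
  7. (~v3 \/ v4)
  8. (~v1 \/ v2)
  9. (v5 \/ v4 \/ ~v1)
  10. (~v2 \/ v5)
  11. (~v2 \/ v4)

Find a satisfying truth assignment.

Pure literal: v5 appears only positively; assign v5 = True.
Set v1 = False and propagate.
  then v4 is forced to True.
  then v2 is forced to False.
  then v3 is forced to True.
Every clause has at least one true literal under this assignment.

v1=F, v2=F, v3=T, v4=T, v5=T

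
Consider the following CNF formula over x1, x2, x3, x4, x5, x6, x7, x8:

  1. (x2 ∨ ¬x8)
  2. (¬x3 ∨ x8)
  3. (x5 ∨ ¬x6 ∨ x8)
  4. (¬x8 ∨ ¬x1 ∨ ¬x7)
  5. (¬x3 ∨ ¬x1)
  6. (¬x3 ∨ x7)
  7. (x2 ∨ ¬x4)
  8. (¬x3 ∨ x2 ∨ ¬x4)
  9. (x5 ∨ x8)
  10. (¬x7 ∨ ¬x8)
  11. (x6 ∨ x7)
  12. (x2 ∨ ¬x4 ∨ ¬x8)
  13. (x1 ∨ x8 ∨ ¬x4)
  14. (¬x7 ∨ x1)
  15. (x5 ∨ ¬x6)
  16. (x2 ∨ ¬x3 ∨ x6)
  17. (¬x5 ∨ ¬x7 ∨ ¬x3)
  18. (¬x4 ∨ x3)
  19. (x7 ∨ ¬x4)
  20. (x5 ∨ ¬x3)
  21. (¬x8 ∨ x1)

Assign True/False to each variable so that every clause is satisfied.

x1=F, x2=F, x3=F, x4=F, x5=T, x6=T, x7=F, x8=F

Pure literal: x4 appears only negated; assign x4 = False.
Set x1 = False and propagate.
  then x7 is forced to False.
  then x3 is forced to False.
  then x6 is forced to True.
  then x5 is forced to True.
  then x8 is forced to False.
x2 is now unconstrained; take x2 = False.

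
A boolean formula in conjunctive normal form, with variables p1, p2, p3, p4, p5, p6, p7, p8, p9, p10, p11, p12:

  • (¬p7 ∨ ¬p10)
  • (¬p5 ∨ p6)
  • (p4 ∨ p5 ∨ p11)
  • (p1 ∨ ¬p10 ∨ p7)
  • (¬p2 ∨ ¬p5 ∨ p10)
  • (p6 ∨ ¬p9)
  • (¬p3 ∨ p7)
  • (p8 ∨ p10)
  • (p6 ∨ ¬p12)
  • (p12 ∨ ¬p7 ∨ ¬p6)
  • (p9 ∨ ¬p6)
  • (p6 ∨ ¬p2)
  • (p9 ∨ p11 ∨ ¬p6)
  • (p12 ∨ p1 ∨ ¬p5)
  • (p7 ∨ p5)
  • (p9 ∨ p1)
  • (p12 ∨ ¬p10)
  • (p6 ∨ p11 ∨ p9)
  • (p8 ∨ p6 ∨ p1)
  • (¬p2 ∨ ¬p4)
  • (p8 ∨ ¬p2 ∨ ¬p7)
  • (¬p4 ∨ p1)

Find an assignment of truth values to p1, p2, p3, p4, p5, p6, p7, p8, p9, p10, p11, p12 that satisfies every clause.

p1 = T, p2 = F, p3 = T, p4 = F, p5 = T, p6 = T, p7 = T, p8 = T, p9 = T, p10 = F, p11 = F, p12 = T

Check each clause:
  1. (¬p7 ∨ ¬p10) — ¬p10 is true.
  2. (p6 ∨ ¬p5) — p6 is true.
  3. (p5 ∨ p11 ∨ p4) — p5 is true.
  4. (p7 ∨ p1 ∨ ¬p10) — p1 is true.
  5. (¬p5 ∨ ¬p2 ∨ p10) — ¬p2 is true.
  6. (¬p9 ∨ p6) — p6 is true.
  7. (¬p3 ∨ p7) — p7 is true.
  8. (p8 ∨ p10) — p8 is true.
  9. (¬p12 ∨ p6) — p6 is true.
  10. (¬p6 ∨ ¬p7 ∨ p12) — p12 is true.
  11. (¬p6 ∨ p9) — p9 is true.
  12. (¬p2 ∨ p6) — p6 is true.
  13. (p11 ∨ p9 ∨ ¬p6) — p9 is true.
  14. (p1 ∨ p12 ∨ ¬p5) — p1 is true.
  15. (p5 ∨ p7) — p5 is true.
  16. (p1 ∨ p9) — p9 is true.
  17. (p12 ∨ ¬p10) — p12 is true.
  18. (p9 ∨ p11 ∨ p6) — p9 is true.
  19. (p6 ∨ p8 ∨ p1) — p8 is true.
  20. (¬p2 ∨ ¬p4) — ¬p4 is true.
  21. (¬p7 ∨ ¬p2 ∨ p8) — p8 is true.
  22. (¬p4 ∨ p1) — p1 is true.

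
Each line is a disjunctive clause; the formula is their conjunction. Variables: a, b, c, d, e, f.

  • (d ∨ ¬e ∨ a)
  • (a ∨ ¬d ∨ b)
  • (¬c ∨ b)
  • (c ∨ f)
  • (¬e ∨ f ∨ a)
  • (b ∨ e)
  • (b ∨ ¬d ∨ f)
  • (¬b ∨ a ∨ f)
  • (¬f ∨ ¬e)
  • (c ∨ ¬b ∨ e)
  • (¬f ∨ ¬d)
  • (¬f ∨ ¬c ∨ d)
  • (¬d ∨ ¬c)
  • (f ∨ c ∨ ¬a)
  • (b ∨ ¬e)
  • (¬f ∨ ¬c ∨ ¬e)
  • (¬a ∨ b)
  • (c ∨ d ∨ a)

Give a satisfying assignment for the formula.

Set a = True and propagate.
  then b is forced to True.
Try c = True.
  then d is forced to False.
  then f is forced to False.
e is now unconstrained; take e = False.

a=T, b=T, c=T, d=F, e=F, f=F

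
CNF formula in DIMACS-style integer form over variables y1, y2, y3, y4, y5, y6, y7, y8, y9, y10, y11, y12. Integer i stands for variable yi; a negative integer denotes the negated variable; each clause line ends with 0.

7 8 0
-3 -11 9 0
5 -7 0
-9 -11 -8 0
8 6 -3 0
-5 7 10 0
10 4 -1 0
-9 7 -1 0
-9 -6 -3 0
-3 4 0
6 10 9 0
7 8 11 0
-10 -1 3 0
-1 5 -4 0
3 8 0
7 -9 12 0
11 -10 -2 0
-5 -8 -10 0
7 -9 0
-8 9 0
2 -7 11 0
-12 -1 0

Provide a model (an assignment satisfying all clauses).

y1=T, y2=T, y3=F, y4=T, y5=T, y6=F, y7=T, y8=T, y9=T, y10=F, y11=F, y12=F

Check each clause:
  1. (y8 || y7) — y8 is true.
  2. (y9 || !y11 || !y3) — y9 is true.
  3. (y5 || !y7) — y5 is true.
  4. (!y8 || !y9 || !y11) — !y11 is true.
  5. (!y3 || y8 || y6) — y8 is true.
  6. (!y5 || y10 || y7) — y7 is true.
  7. (!y1 || y4 || y10) — y4 is true.
  8. (!y9 || !y1 || y7) — y7 is true.
  9. (!y6 || !y9 || !y3) — !y6 is true.
  10. (!y3 || y4) — y4 is true.
  11. (y6 || y10 || y9) — y9 is true.
  12. (y8 || y11 || y7) — y8 is true.
  13. (!y1 || y3 || !y10) — !y10 is true.
  14. (!y4 || y5 || !y1) — y5 is true.
  15. (y3 || y8) — y8 is true.
  16. (y12 || y7 || !y9) — y7 is true.
  17. (!y2 || !y10 || y11) — !y10 is true.
  18. (!y5 || !y10 || !y8) — !y10 is true.
  19. (!y9 || y7) — y7 is true.
  20. (!y8 || y9) — y9 is true.
  21. (y11 || y2 || !y7) — y2 is true.
  22. (!y12 || !y1) — !y12 is true.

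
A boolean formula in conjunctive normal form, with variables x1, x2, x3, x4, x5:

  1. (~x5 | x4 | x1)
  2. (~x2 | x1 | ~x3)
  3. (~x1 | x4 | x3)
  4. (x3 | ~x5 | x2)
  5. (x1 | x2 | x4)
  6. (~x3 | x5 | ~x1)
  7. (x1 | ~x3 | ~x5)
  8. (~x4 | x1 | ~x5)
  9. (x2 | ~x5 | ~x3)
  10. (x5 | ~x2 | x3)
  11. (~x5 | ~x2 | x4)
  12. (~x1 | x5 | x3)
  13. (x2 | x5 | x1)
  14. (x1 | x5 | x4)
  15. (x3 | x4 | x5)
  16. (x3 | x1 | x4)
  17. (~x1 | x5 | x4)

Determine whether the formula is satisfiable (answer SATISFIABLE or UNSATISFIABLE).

SATISFIABLE

Try x1 = True.
The remaining clauses are satisfied by x2 = True, x3 = False, x4 = True, x5 = True.
So x1=T, x2=T, x3=F, x4=T, x5=T is a satisfying assignment.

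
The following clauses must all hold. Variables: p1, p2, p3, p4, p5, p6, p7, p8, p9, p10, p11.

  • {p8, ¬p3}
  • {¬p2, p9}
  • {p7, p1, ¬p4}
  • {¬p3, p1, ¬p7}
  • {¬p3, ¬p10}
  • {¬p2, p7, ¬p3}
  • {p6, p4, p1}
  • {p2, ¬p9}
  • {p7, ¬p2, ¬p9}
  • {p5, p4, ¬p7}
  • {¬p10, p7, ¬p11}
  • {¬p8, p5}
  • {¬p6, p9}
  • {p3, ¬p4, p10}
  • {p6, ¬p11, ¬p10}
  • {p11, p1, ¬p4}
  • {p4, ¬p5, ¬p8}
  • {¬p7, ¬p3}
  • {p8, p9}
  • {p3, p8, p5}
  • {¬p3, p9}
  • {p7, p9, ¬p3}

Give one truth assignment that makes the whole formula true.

p1=F, p2=T, p3=F, p4=F, p5=T, p6=T, p7=T, p8=F, p9=T, p10=T, p11=T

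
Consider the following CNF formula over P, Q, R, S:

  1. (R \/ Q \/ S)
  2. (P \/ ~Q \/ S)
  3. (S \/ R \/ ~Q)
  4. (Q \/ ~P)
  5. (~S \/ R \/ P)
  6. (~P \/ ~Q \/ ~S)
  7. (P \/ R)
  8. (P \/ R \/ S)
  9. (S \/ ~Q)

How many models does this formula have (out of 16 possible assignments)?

Satisfying assignments:
  P=F Q=F R=T S=F
  P=F Q=F R=T S=T
  P=F Q=T R=T S=T
Count: 3.

3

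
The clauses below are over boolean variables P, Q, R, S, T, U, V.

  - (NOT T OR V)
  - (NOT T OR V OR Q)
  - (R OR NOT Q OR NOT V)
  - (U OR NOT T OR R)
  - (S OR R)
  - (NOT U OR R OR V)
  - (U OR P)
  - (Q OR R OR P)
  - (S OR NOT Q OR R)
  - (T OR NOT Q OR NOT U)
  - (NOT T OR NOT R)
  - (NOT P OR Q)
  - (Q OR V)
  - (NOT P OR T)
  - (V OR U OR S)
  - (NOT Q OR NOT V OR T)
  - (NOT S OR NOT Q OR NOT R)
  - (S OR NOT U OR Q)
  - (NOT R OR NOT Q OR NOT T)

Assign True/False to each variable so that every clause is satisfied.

P = 0, Q = 0, R = 1, S = 1, T = 0, U = 1, V = 1

Set P = False and propagate.
  then U is forced to True.
The remaining clauses are satisfied by Q = False, R = True, S = True, T = False, V = True.
Every clause has at least one true literal under this assignment.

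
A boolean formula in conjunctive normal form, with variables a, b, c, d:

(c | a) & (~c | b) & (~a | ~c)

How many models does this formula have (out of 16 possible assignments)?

6

The models are:
  a=0 b=1 c=1 d=0
  a=0 b=1 c=1 d=1
  a=1 b=0 c=0 d=0
  a=1 b=0 c=0 d=1
  a=1 b=1 c=0 d=0
  a=1 b=1 c=0 d=1
That's 6 in total.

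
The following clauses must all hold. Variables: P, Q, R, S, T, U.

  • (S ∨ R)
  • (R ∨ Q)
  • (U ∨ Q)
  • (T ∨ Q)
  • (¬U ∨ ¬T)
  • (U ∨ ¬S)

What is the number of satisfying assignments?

10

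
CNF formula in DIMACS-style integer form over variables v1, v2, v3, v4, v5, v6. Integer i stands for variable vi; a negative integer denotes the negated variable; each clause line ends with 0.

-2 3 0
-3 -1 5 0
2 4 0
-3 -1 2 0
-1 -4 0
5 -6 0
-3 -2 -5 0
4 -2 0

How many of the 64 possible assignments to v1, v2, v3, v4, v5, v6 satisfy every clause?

Split on v2, then v3.
  v2=T, v3=T: remaining (v1,v4,v5,v6) ∈ {(F,T,F,F)} — 1.
  v2=T, v3=F: a clause becomes empty — 0.
  v2=F, v3=T: remaining (v1,v4,v5,v6) ∈ {(F,T,F,F); (F,T,T,F); (F,T,T,T)} — 3.
  v2=F, v3=F: remaining (v1,v4,v5,v6) ∈ {(F,T,F,F); (F,T,T,F); (F,T,T,T)} — 3.
Total: 1 + 0 + 3 + 3 = 7.

7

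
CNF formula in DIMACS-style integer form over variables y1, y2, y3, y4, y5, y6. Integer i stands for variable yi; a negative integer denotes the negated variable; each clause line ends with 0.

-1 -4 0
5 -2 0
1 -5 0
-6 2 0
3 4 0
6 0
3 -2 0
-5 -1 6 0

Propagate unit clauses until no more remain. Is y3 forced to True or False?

True

Unit clause (y6) sets y6 = True.
From (¬y6 ∨ y2) and y6 = True: y2 = True.
In (y5 ∨ ¬y2), ¬y2 is now false; y5 must hold, so y5 = True.
(¬y5 ∨ y1) with y5 = True leaves only y1, so y1 = True.
In (¬y1 ∨ ¬y4), ¬y1 is now false; ¬y4 must hold, so y4 = False.
(y3 ∨ y4) with y4 = False leaves only y3, so y3 = True.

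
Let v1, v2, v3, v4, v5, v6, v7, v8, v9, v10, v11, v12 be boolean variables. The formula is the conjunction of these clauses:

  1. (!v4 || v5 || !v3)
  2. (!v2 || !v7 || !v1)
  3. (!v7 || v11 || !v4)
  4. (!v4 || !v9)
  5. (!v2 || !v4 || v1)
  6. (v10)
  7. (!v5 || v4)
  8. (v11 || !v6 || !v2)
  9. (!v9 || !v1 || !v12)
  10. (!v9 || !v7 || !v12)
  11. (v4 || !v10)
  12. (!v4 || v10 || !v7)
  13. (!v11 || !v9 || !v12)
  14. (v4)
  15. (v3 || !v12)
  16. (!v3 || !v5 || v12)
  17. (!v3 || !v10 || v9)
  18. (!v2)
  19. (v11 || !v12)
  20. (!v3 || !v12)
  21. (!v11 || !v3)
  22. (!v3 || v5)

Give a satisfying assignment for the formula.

v1 = True, v2 = False, v3 = False, v4 = True, v5 = True, v6 = False, v7 = False, v8 = False, v9 = False, v10 = True, v11 = True, v12 = False

Check each clause:
  1. (!v4 || v5 || !v3) — !v3 is true.
  2. (!v2 || !v7 || !v1) — !v7 is true.
  3. (!v7 || v11 || !v4) — !v7 is true.
  4. (!v4 || !v9) — !v9 is true.
  5. (!v2 || !v4 || v1) — v1 is true.
  6. (v10) — v10 is true.
  7. (!v5 || v4) — v4 is true.
  8. (v11 || !v2 || !v6) — !v6 is true.
  9. (!v1 || !v12 || !v9) — !v12 is true.
  10. (!v12 || !v7 || !v9) — !v7 is true.
  11. (!v10 || v4) — v4 is true.
  12. (!v7 || !v4 || v10) — !v7 is true.
  13. (!v9 || !v11 || !v12) — !v12 is true.
  14. (v4) — v4 is true.
  15. (!v12 || v3) — !v12 is true.
  16. (v12 || !v3 || !v5) — !v3 is true.
  17. (v9 || !v3 || !v10) — !v3 is true.
  18. (!v2) — !v2 is true.
  19. (v11 || !v12) — v11 is true.
  20. (!v12 || !v3) — !v12 is true.
  21. (!v3 || !v11) — !v3 is true.
  22. (!v3 || v5) — !v3 is true.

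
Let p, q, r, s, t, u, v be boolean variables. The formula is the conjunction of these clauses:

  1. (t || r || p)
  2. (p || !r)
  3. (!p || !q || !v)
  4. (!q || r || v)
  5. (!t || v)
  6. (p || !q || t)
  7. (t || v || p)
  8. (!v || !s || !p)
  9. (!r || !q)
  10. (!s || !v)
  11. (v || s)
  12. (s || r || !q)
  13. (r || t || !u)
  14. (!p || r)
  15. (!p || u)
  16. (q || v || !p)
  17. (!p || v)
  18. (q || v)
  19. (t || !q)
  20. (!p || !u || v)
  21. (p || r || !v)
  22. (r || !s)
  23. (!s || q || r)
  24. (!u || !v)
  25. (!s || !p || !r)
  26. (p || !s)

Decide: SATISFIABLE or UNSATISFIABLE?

UNSATISFIABLE

p = True:
  propagation gives r=True, q=False, u=True, v=True; an empty clause results — contradiction.
p = False:
  propagation gives r=False, t=True, v=True; an empty clause results — contradiction.
Every branch closes, so no satisfying assignment exists.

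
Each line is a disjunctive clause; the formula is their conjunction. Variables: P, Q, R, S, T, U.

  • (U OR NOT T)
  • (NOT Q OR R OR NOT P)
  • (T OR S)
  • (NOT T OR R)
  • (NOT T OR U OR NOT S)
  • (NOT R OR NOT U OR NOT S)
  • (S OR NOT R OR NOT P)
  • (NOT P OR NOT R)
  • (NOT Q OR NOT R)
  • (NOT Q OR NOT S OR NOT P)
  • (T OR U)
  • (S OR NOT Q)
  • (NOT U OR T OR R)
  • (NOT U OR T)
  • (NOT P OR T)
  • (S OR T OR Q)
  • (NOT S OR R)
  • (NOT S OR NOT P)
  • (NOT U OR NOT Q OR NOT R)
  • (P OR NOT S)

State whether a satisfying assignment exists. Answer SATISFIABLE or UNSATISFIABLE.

SATISFIABLE

Try P = False.
  then S is forced to False.
  then T is forced to True.
  then U is forced to True.
  then R is forced to True.
  then Q is forced to False.
So P=False, Q=False, R=True, S=False, T=True, U=True is a satisfying assignment.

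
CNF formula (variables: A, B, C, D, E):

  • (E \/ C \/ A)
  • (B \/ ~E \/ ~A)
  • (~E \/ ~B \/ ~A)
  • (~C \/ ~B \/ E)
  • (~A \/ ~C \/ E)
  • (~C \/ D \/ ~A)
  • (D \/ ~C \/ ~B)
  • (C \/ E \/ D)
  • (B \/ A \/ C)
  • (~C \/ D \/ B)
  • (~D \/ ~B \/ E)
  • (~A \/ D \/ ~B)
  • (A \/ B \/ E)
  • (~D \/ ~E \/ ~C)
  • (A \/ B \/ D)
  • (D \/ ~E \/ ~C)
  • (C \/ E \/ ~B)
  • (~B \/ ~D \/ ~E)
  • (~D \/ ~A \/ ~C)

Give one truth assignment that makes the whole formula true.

Try A = False.
Try B = True.
Branch on C: take C = False.
  then E is forced to True.
  then D is forced to False.
Every clause has at least one true literal under this assignment.

A=0, B=1, C=0, D=0, E=1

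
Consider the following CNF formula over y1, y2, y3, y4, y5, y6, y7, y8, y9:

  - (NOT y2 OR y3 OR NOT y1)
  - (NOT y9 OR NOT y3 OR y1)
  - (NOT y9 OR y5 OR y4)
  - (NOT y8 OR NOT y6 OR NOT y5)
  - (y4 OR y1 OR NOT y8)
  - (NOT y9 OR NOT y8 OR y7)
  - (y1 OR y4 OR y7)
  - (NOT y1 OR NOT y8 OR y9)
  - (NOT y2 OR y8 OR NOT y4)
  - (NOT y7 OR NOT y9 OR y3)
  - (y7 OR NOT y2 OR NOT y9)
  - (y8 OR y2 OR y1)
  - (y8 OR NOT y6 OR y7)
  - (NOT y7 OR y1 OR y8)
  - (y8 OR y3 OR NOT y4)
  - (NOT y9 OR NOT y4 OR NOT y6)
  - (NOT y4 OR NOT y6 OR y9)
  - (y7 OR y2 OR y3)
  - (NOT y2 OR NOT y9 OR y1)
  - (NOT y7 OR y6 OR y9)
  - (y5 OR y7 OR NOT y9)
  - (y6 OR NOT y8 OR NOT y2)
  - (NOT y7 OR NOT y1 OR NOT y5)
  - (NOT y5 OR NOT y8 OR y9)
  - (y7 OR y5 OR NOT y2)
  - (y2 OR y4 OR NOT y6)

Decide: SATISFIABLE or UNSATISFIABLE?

Try y1 = True.
Set y2 = False and propagate.
The remaining clauses are satisfied by y3 = True, y4 = False, y5 = False, y6 = False, y7 = False, y8 = False, y9 = False.
Every clause has at least one true literal under this assignment.
So y1=T  y2=F  y3=T  y4=F  y5=F  y6=F  y7=F  y8=F  y9=F is a satisfying assignment.

SATISFIABLE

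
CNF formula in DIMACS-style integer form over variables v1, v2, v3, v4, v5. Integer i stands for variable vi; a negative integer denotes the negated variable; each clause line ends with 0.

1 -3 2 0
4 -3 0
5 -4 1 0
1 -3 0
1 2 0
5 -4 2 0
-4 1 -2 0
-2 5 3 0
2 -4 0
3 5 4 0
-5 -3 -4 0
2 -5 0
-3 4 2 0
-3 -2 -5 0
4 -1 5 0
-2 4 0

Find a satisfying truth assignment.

v1=True  v2=True  v3=False  v4=True  v5=True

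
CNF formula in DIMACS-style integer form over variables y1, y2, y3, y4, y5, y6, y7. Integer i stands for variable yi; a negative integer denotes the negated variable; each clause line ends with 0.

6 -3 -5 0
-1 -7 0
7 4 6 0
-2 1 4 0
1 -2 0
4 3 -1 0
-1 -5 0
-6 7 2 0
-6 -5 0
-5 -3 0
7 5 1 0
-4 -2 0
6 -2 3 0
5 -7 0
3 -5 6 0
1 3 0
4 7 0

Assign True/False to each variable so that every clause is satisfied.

y1=True, y2=False, y3=True, y4=True, y5=False, y6=False, y7=False

Check each clause:
  1. (NOT y3 OR NOT y5 OR y6) — NOT y5 is true.
  2. (NOT y7 OR NOT y1) — NOT y7 is true.
  3. (y4 OR y7 OR y6) — y4 is true.
  4. (y4 OR y1 OR NOT y2) — y1 is true.
  5. (NOT y2 OR y1) — y1 is true.
  6. (y4 OR y3 OR NOT y1) — y3 is true.
  7. (NOT y1 OR NOT y5) — NOT y5 is true.
  8. (y2 OR NOT y6 OR y7) — NOT y6 is true.
  9. (NOT y5 OR NOT y6) — NOT y6 is true.
  10. (NOT y3 OR NOT y5) — NOT y5 is true.
  11. (y1 OR y7 OR y5) — y1 is true.
  12. (NOT y4 OR NOT y2) — NOT y2 is true.
  13. (y6 OR NOT y2 OR y3) — y3 is true.
  14. (y5 OR NOT y7) — NOT y7 is true.
  15. (y3 OR NOT y5 OR y6) — y3 is true.
  16. (y1 OR y3) — y1 is true.
  17. (y4 OR y7) — y4 is true.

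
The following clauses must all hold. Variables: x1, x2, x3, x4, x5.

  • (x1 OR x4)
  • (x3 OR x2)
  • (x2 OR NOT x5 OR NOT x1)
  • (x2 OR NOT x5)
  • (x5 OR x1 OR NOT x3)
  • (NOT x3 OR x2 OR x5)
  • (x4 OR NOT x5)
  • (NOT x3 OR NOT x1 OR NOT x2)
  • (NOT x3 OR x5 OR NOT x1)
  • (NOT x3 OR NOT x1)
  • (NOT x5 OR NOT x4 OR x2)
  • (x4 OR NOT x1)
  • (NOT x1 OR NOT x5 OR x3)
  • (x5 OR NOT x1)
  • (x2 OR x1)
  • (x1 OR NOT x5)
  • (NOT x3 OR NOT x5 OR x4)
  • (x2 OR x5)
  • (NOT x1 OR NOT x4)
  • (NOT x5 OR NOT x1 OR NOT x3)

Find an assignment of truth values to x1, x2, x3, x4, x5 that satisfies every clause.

Try x1 = False.
  then x4 is forced to True.
  then x2 is forced to True.
  then x5 is forced to False.
  then x3 is forced to False.

x1 = False  x2 = True  x3 = False  x4 = True  x5 = False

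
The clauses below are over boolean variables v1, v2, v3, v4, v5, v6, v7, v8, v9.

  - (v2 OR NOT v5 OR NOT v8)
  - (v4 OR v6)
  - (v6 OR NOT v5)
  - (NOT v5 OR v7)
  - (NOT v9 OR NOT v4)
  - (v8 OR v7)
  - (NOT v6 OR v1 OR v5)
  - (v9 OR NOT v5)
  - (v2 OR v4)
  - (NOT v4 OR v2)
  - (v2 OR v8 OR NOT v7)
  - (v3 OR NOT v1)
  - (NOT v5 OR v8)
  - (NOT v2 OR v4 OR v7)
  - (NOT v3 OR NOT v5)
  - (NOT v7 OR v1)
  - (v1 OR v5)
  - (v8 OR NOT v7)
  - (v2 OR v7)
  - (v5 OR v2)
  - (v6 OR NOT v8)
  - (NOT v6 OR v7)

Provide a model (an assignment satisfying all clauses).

v1=True, v2=True, v3=True, v4=False, v5=False, v6=True, v7=True, v8=True, v9=True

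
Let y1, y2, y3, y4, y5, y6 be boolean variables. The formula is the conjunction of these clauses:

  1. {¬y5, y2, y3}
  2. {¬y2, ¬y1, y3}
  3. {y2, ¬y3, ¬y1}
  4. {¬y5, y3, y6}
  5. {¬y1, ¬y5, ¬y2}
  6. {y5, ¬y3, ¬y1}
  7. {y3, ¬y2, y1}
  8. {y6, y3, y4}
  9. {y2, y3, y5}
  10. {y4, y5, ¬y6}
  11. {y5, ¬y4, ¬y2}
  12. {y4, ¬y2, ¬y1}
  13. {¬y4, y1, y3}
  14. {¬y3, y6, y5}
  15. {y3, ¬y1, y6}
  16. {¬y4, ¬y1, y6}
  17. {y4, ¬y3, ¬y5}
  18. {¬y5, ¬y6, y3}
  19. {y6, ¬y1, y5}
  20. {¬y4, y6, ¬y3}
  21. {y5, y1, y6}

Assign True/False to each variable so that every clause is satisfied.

y1 = False, y2 = True, y3 = True, y4 = True, y5 = True, y6 = True

Check each clause:
  1. {y2, y3, ¬y5} — y2 is true.
  2. {¬y1, ¬y2, y3} — y3 is true.
  3. {¬y3, y2, ¬y1} — y2 is true.
  4. {y6, ¬y5, y3} — y3 is true.
  5. {¬y2, ¬y5, ¬y1} — ¬y1 is true.
  6. {y5, ¬y3, ¬y1} — y5 is true.
  7. {y1, y3, ¬y2} — y3 is true.
  8. {y6, y4, y3} — y3 is true.
  9. {y5, y3, y2} — y2 is true.
  10. {¬y6, y5, y4} — y4 is true.
  11. {¬y4, ¬y2, y5} — y5 is true.
  12. {¬y2, y4, ¬y1} — y4 is true.
  13. {¬y4, y3, y1} — y3 is true.
  14. {¬y3, y5, y6} — y5 is true.
  15. {¬y1, y3, y6} — y3 is true.
  16. {y6, ¬y4, ¬y1} — y6 is true.
  17. {y4, ¬y5, ¬y3} — y4 is true.
  18. {y3, ¬y6, ¬y5} — y3 is true.
  19. {¬y1, y6, y5} — y5 is true.
  20. {¬y4, ¬y3, y6} — y6 is true.
  21. {y5, y6, y1} — y5 is true.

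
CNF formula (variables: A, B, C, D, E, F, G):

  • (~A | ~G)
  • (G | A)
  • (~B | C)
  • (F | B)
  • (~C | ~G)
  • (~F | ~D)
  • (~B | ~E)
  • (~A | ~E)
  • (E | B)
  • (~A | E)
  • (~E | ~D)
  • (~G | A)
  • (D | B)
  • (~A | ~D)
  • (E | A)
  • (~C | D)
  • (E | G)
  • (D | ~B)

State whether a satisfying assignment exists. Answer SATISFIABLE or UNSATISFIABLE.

A = True:
  propagation gives G=False, E=False; an empty clause results — contradiction.
A = False:
  propagation gives G=True; an empty clause results — contradiction.
Every branch closes, so no satisfying assignment exists.

UNSATISFIABLE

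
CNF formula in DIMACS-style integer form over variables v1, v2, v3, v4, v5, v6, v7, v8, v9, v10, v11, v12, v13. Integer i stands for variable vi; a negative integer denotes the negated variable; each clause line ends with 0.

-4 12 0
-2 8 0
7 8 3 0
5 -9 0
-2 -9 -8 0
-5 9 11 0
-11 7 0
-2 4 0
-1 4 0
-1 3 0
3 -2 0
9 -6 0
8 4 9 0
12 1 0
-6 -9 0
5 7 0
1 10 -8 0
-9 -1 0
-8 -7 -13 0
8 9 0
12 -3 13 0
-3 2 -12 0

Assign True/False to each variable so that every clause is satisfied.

v1 = T  v2 = T  v3 = T  v4 = T  v5 = T  v6 = F  v7 = T  v8 = T  v9 = F  v10 = T  v11 = T  v12 = T  v13 = F

Check each clause:
  1. (v12 ∨ ¬v4) — v12 is true.
  2. (¬v2 ∨ v8) — v8 is true.
  3. (v3 ∨ v8 ∨ v7) — v8 is true.
  4. (v5 ∨ ¬v9) — v5 is true.
  5. (¬v2 ∨ ¬v9 ∨ ¬v8) — ¬v9 is true.
  6. (¬v5 ∨ v9 ∨ v11) — v11 is true.
  7. (v7 ∨ ¬v11) — v7 is true.
  8. (v4 ∨ ¬v2) — v4 is true.
  9. (¬v1 ∨ v4) — v4 is true.
  10. (v3 ∨ ¬v1) — v3 is true.
  11. (v3 ∨ ¬v2) — v3 is true.
  12. (v9 ∨ ¬v6) — ¬v6 is true.
  13. (v4 ∨ v9 ∨ v8) — v8 is true.
  14. (v12 ∨ v1) — v1 is true.
  15. (¬v9 ∨ ¬v6) — ¬v6 is true.
  16. (v7 ∨ v5) — v5 is true.
  17. (¬v8 ∨ v1 ∨ v10) — v1 is true.
  18. (¬v9 ∨ ¬v1) — ¬v9 is true.
  19. (¬v13 ∨ ¬v7 ∨ ¬v8) — ¬v13 is true.
  20. (v9 ∨ v8) — v8 is true.
  21. (v13 ∨ v12 ∨ ¬v3) — v12 is true.
  22. (v2 ∨ ¬v12 ∨ ¬v3) — v2 is true.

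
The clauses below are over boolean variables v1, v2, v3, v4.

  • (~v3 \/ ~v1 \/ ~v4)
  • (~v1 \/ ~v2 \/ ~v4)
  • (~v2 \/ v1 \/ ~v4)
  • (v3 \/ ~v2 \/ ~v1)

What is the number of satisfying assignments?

10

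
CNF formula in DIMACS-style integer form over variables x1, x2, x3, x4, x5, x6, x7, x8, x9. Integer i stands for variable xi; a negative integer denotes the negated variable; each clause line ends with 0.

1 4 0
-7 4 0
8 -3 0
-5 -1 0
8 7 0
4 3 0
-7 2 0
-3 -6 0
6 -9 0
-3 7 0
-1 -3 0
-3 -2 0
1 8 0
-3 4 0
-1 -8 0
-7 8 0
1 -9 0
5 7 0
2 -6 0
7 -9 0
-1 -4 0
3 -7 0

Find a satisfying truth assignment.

x1=F, x2=T, x3=F, x4=T, x5=T, x6=T, x7=F, x8=T, x9=F

Check each clause:
  1. (x4 OR x1) — x4 is true.
  2. (NOT x7 OR x4) — NOT x7 is true.
  3. (NOT x3 OR x8) — x8 is true.
  4. (NOT x1 OR NOT x5) — NOT x1 is true.
  5. (x8 OR x7) — x8 is true.
  6. (x3 OR x4) — x4 is true.
  7. (x2 OR NOT x7) — NOT x7 is true.
  8. (NOT x3 OR NOT x6) — NOT x3 is true.
  9. (NOT x9 OR x6) — x6 is true.
  10. (NOT x3 OR x7) — NOT x3 is true.
  11. (NOT x3 OR NOT x1) — NOT x3 is true.
  12. (NOT x2 OR NOT x3) — NOT x3 is true.
  13. (x1 OR x8) — x8 is true.
  14. (x4 OR NOT x3) — x4 is true.
  15. (NOT x8 OR NOT x1) — NOT x1 is true.
  16. (NOT x7 OR x8) — x8 is true.
  17. (x1 OR NOT x9) — NOT x9 is true.
  18. (x7 OR x5) — x5 is true.
  19. (x2 OR NOT x6) — x2 is true.
  20. (x7 OR NOT x9) — NOT x9 is true.
  21. (NOT x4 OR NOT x1) — NOT x1 is true.
  22. (NOT x7 OR x3) — NOT x7 is true.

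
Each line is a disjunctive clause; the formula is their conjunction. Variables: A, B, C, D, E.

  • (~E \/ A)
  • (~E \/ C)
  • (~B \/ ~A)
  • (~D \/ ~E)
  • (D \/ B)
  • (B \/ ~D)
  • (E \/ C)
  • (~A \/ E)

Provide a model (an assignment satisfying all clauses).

A = F, B = T, C = T, D = T, E = F

Check each clause:
  1. (A \/ ~E) — ~E is true.
  2. (C \/ ~E) — C is true.
  3. (~B \/ ~A) — ~A is true.
  4. (~D \/ ~E) — ~E is true.
  5. (D \/ B) — B is true.
  6. (~D \/ B) — B is true.
  7. (E \/ C) — C is true.
  8. (E \/ ~A) — ~A is true.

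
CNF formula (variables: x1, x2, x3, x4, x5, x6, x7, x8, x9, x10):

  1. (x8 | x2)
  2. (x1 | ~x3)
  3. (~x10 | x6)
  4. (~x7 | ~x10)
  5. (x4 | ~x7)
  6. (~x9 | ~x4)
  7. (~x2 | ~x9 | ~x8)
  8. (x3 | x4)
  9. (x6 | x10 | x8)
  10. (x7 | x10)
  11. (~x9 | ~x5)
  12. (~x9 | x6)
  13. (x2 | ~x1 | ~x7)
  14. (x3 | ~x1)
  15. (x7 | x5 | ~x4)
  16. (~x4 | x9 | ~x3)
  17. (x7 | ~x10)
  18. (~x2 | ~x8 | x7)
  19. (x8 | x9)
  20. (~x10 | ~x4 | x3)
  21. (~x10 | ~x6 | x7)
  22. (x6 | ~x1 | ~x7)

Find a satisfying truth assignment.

Branch on x1: take x1 = False.
  then x3 is forced to False.
  then x4 is forced to True.
  then x9 is forced to False.
  then x8 is forced to True.
  then x10 is forced to False.
  then x7 is forced to True.
x2, x5, x6 are now unconstrained; take x2 = False, x5 = True, x6 = False.

x1=False  x2=False  x3=False  x4=True  x5=True  x6=False  x7=True  x8=True  x9=False  x10=False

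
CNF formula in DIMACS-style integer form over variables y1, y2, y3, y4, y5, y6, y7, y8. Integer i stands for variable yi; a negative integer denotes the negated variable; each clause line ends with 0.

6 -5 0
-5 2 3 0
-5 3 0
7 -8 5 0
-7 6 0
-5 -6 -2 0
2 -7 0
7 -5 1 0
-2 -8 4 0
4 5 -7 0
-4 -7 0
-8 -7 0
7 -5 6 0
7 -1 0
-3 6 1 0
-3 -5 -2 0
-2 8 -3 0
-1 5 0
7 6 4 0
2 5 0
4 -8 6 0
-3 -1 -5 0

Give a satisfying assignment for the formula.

y1=F, y2=T, y3=F, y4=T, y5=F, y6=T, y7=F, y8=F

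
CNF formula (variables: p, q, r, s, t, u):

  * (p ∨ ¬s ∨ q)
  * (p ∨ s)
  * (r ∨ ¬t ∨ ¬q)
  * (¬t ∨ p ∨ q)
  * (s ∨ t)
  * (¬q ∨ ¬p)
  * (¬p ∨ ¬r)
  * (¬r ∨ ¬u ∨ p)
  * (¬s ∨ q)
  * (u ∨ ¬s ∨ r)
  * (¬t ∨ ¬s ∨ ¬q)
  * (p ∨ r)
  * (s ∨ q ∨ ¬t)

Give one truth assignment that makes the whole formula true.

p = 0, q = 1, r = 1, s = 1, t = 0, u = 0

Check each clause:
  1. (q ∨ ¬s ∨ p) — q is true.
  2. (p ∨ s) — s is true.
  3. (¬t ∨ r ∨ ¬q) — r is true.
  4. (p ∨ ¬t ∨ q) — q is true.
  5. (t ∨ s) — s is true.
  6. (¬p ∨ ¬q) — ¬p is true.
  7. (¬r ∨ ¬p) — ¬p is true.
  8. (p ∨ ¬u ∨ ¬r) — ¬u is true.
  9. (¬s ∨ q) — q is true.
  10. (u ∨ ¬s ∨ r) — r is true.
  11. (¬s ∨ ¬t ∨ ¬q) — ¬t is true.
  12. (r ∨ p) — r is true.
  13. (¬t ∨ q ∨ s) — q is true.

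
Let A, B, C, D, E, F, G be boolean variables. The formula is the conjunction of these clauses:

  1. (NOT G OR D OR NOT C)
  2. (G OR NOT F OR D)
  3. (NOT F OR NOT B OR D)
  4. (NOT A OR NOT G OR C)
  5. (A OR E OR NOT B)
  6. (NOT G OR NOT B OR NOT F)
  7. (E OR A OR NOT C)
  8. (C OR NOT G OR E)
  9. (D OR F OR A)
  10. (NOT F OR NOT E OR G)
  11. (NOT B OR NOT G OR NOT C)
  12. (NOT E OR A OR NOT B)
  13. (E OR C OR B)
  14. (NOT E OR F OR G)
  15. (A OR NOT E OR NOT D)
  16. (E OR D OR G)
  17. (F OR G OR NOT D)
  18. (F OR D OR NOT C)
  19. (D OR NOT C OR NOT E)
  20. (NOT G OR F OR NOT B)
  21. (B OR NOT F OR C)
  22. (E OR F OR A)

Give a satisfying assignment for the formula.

A=True, B=True, C=False, D=True, E=False, F=True, G=False

Check each clause:
  1. (D OR NOT G OR NOT C) — NOT G is true.
  2. (D OR NOT F OR G) — D is true.
  3. (D OR NOT B OR NOT F) — D is true.
  4. (NOT G OR NOT A OR C) — NOT G is true.
  5. (E OR A OR NOT B) — A is true.
  6. (NOT G OR NOT B OR NOT F) — NOT G is true.
  7. (NOT C OR E OR A) — A is true.
  8. (E OR C OR NOT G) — NOT G is true.
  9. (D OR F OR A) — A is true.
  10. (NOT E OR NOT F OR G) — NOT E is true.
  11. (NOT G OR NOT B OR NOT C) — NOT G is true.
  12. (A OR NOT B OR NOT E) — A is true.
  13. (B OR C OR E) — B is true.
  14. (NOT E OR G OR F) — NOT E is true.
  15. (NOT E OR NOT D OR A) — A is true.
  16. (E OR D OR G) — D is true.
  17. (F OR NOT D OR G) — F is true.
  18. (D OR NOT C OR F) — D is true.
  19. (NOT C OR D OR NOT E) — NOT E is true.
  20. (NOT B OR NOT G OR F) — NOT G is true.
  21. (NOT F OR B OR C) — B is true.
  22. (E OR A OR F) — A is true.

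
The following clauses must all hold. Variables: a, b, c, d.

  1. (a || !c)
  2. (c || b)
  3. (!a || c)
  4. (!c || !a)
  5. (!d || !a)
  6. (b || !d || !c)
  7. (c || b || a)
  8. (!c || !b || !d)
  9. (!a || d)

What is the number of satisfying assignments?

Satisfying assignments:
  a=0 b=1 c=0 d=0
  a=0 b=1 c=0 d=1
Count: 2.

2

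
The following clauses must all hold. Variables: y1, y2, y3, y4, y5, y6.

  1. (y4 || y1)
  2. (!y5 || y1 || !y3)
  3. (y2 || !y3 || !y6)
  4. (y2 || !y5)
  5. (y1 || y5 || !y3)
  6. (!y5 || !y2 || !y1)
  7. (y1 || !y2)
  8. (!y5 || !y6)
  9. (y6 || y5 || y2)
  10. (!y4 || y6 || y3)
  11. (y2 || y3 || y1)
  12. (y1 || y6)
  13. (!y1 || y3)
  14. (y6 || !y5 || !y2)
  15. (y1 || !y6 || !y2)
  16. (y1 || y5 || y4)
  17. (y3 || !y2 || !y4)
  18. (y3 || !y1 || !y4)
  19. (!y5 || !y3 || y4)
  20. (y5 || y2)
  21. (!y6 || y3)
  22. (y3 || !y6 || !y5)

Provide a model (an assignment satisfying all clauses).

y1=1, y2=1, y3=1, y4=0, y5=0, y6=0

Check each clause:
  1. (y1 || y4) — y1 is true.
  2. (!y3 || y1 || !y5) — y1 is true.
  3. (y2 || !y6 || !y3) — y2 is true.
  4. (!y5 || y2) — y2 is true.
  5. (y1 || y5 || !y3) — y1 is true.
  6. (!y2 || !y5 || !y1) — !y5 is true.
  7. (!y2 || y1) — y1 is true.
  8. (!y5 || !y6) — !y6 is true.
  9. (y2 || y6 || y5) — y2 is true.
  10. (y6 || y3 || !y4) — y3 is true.
  11. (y1 || y2 || y3) — y1 is true.
  12. (y6 || y1) — y1 is true.
  13. (!y1 || y3) — y3 is true.
  14. (!y5 || !y2 || y6) — !y5 is true.
  15. (!y2 || y1 || !y6) — y1 is true.
  16. (y5 || y1 || y4) — y1 is true.
  17. (y3 || !y2 || !y4) — y3 is true.
  18. (!y4 || y3 || !y1) — y3 is true.
  19. (!y5 || !y3 || y4) — !y5 is true.
  20. (y2 || y5) — y2 is true.
  21. (!y6 || y3) — !y6 is true.
  22. (!y5 || !y6 || y3) — y3 is true.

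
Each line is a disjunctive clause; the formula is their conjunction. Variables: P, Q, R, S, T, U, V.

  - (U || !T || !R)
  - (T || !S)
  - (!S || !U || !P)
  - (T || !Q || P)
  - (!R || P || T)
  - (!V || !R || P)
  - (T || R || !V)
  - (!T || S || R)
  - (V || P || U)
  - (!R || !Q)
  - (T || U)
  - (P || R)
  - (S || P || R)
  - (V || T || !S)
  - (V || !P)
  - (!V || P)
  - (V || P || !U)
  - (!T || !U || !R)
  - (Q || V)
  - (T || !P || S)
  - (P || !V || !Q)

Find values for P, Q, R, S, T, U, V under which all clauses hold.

P = True, Q = True, R = False, S = True, T = True, U = False, V = True

Check each clause:
  1. (!T || !R || U) — !R is true.
  2. (!S || T) — T is true.
  3. (!P || !S || !U) — !U is true.
  4. (!Q || T || P) — P is true.
  5. (P || T || !R) — P is true.
  6. (P || !R || !V) — !R is true.
  7. (T || R || !V) — T is true.
  8. (S || R || !T) — S is true.
  9. (U || V || P) — P is true.
  10. (!Q || !R) — !R is true.
  11. (T || U) — T is true.
  12. (R || P) — P is true.
  13. (S || R || P) — P is true.
  14. (T || V || !S) — T is true.
  15. (!P || V) — V is true.
  16. (P || !V) — P is true.
  17. (V || P || !U) — P is true.
  18. (!T || !U || !R) — !U is true.
  19. (V || Q) — Q is true.
  20. (!P || T || S) — S is true.
  21. (!Q || !V || P) — P is true.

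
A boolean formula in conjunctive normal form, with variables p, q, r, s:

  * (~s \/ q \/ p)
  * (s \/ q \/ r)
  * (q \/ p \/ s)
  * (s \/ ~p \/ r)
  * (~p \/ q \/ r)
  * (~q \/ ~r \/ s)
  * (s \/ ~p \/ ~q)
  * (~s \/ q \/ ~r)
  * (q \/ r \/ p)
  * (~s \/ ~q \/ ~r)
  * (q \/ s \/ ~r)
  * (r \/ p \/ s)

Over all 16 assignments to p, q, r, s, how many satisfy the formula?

Satisfying assignments:
  p=0 q=1 r=0 s=1
  p=1 q=1 r=0 s=1
That's 2 in total.

2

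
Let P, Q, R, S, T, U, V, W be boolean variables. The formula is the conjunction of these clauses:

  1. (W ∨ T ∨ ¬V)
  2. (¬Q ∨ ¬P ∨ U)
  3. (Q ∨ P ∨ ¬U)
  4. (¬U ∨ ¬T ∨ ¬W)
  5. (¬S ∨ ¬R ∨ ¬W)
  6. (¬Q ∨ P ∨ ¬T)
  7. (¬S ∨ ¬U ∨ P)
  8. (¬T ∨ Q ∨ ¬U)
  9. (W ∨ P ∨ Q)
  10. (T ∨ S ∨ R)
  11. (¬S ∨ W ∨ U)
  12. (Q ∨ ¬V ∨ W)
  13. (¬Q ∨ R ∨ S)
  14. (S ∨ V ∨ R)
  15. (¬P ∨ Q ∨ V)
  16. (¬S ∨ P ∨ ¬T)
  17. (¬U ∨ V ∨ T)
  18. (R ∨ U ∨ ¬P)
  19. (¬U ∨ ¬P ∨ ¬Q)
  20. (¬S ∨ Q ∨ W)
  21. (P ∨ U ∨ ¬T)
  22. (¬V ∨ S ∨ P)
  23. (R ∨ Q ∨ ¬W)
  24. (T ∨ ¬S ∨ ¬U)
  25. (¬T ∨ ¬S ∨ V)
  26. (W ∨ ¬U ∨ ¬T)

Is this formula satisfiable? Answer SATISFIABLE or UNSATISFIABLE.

SATISFIABLE

Set P = False and propagate.
Branch on Q: take Q = True.
  then T is forced to False.
The remaining clauses are satisfied by R = False, S = True, U = False, V = True, W = True.
So P=F  Q=T  R=F  S=T  T=F  U=F  V=T  W=T is a satisfying assignment.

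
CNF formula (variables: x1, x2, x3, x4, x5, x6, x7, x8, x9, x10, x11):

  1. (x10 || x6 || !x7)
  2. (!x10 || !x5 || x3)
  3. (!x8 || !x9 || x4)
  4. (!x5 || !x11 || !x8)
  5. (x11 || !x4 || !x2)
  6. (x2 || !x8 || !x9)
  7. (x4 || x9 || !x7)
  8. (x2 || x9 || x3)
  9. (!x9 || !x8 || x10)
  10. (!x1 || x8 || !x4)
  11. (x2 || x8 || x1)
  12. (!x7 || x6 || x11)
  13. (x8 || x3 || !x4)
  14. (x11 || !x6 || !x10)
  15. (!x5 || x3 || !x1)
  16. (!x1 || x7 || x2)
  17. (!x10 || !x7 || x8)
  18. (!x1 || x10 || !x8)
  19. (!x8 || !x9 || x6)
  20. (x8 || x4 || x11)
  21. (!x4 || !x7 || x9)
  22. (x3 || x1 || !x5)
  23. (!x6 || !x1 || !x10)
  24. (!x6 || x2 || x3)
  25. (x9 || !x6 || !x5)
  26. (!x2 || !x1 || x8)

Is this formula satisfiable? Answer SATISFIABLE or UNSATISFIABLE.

x3 occurs only positively in the remaining clauses — set x3 = True.
x5 occurs only negated in the remaining clauses — set x5 = False.
Set x1 = False and propagate.
For the remaining variables, x2 = True, x4 = False, x6 = False, x7 = False, x8 = False, x9 = False, x10 = False, x11 = True works.
Every clause has at least one true literal under this assignment.
So x1 = False, x2 = True, x3 = True, x4 = False, x5 = False, x6 = False, x7 = False, x8 = False, x9 = False, x10 = False, x11 = True is a satisfying assignment.

SATISFIABLE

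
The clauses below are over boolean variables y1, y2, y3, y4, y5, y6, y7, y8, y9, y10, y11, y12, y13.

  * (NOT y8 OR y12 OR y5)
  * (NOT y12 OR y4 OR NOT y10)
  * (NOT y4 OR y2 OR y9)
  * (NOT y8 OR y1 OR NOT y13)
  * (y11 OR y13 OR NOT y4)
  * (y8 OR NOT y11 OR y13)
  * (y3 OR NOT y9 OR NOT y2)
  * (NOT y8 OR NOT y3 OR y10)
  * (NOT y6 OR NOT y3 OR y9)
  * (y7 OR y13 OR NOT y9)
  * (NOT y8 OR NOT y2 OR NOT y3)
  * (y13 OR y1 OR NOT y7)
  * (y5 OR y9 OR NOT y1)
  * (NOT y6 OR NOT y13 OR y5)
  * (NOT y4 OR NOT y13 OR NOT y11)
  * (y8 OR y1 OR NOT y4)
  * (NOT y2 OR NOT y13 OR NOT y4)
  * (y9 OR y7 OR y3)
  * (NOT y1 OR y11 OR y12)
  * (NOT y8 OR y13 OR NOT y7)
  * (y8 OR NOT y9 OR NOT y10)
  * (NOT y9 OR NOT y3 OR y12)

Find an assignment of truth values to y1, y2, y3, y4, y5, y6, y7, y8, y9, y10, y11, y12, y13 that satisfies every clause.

y1 = F  y2 = T  y3 = T  y4 = F  y5 = T  y6 = F  y7 = F  y8 = F  y9 = F  y10 = F  y11 = F  y12 = F  y13 = T

y5 occurs only positively in the remaining clauses — set y5 = True.
Pure literal: y6 appears only negated; assign y6 = False.
Set y1 = False and propagate.
For the remaining variables, y2 = True, y3 = True, y4 = False, y7 = False, y8 = False, y9 = False, y10 = False, y11 = False, y12 = False, y13 = True works.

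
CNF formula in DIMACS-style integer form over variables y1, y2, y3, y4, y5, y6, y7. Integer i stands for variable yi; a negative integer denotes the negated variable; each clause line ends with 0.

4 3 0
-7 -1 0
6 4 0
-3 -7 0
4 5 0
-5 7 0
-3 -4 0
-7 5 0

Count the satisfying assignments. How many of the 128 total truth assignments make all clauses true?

Split on y4, then y7.
  y4=1, y7=1: remaining (y1,y2,y3,y5,y6) ∈ {(0,0,0,1,0); (0,0,0,1,1); (0,1,0,1,0); (0,1,0,1,1)} — 4.
  y4=1, y7=0: forces y3=0; y5=0; y1, y2, y6 free → 2^3 = 8.
  y4=0, y7=1: a clause becomes empty — 0.
  y4=0, y7=0: a clause becomes empty — 0.
Total: 4 + 8 + 0 + 0 = 12.

12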